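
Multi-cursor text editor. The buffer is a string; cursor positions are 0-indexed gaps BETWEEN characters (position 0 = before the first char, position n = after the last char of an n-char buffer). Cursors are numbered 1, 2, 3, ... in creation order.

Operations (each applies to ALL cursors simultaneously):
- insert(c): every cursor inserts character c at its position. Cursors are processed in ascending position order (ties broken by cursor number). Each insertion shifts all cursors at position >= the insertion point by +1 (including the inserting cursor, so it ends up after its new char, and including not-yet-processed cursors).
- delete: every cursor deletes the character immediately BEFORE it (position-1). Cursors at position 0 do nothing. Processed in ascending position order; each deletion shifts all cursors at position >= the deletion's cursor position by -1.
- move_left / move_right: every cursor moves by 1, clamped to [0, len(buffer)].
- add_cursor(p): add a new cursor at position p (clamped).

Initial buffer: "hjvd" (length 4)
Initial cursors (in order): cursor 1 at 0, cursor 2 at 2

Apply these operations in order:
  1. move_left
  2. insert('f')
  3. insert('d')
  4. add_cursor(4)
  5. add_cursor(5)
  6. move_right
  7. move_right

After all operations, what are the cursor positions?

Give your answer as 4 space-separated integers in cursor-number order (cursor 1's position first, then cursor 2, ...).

After op 1 (move_left): buffer="hjvd" (len 4), cursors c1@0 c2@1, authorship ....
After op 2 (insert('f')): buffer="fhfjvd" (len 6), cursors c1@1 c2@3, authorship 1.2...
After op 3 (insert('d')): buffer="fdhfdjvd" (len 8), cursors c1@2 c2@5, authorship 11.22...
After op 4 (add_cursor(4)): buffer="fdhfdjvd" (len 8), cursors c1@2 c3@4 c2@5, authorship 11.22...
After op 5 (add_cursor(5)): buffer="fdhfdjvd" (len 8), cursors c1@2 c3@4 c2@5 c4@5, authorship 11.22...
After op 6 (move_right): buffer="fdhfdjvd" (len 8), cursors c1@3 c3@5 c2@6 c4@6, authorship 11.22...
After op 7 (move_right): buffer="fdhfdjvd" (len 8), cursors c1@4 c3@6 c2@7 c4@7, authorship 11.22...

Answer: 4 7 6 7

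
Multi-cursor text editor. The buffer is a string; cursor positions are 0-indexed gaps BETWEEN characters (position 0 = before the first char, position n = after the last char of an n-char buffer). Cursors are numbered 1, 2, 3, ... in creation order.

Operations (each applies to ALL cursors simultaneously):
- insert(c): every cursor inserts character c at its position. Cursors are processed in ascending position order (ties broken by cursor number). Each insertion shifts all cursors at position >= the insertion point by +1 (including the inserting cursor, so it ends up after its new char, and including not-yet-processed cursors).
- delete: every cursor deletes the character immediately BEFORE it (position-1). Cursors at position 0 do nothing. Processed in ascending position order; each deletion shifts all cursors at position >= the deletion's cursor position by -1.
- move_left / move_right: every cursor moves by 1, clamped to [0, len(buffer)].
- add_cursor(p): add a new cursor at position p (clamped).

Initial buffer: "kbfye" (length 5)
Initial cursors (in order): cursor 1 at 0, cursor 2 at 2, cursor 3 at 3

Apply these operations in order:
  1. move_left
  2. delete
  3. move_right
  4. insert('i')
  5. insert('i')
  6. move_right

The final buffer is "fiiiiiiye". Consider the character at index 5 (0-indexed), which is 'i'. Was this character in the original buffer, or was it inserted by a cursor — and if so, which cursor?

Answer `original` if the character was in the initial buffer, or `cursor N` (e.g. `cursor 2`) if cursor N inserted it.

After op 1 (move_left): buffer="kbfye" (len 5), cursors c1@0 c2@1 c3@2, authorship .....
After op 2 (delete): buffer="fye" (len 3), cursors c1@0 c2@0 c3@0, authorship ...
After op 3 (move_right): buffer="fye" (len 3), cursors c1@1 c2@1 c3@1, authorship ...
After op 4 (insert('i')): buffer="fiiiye" (len 6), cursors c1@4 c2@4 c3@4, authorship .123..
After op 5 (insert('i')): buffer="fiiiiiiye" (len 9), cursors c1@7 c2@7 c3@7, authorship .123123..
After op 6 (move_right): buffer="fiiiiiiye" (len 9), cursors c1@8 c2@8 c3@8, authorship .123123..
Authorship (.=original, N=cursor N): . 1 2 3 1 2 3 . .
Index 5: author = 2

Answer: cursor 2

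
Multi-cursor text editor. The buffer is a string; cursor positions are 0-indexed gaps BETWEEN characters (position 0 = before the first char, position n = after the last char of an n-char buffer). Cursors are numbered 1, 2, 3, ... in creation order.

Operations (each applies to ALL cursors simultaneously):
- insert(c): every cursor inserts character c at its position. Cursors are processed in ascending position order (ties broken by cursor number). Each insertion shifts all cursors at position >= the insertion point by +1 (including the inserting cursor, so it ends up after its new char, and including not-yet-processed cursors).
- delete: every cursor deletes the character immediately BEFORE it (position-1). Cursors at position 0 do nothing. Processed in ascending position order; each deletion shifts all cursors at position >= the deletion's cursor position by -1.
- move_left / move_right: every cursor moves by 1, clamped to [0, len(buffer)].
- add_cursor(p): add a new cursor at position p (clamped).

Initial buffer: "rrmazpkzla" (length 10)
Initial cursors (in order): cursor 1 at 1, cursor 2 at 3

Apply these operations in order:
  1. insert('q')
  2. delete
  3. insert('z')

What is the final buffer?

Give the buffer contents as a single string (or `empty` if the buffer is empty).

After op 1 (insert('q')): buffer="rqrmqazpkzla" (len 12), cursors c1@2 c2@5, authorship .1..2.......
After op 2 (delete): buffer="rrmazpkzla" (len 10), cursors c1@1 c2@3, authorship ..........
After op 3 (insert('z')): buffer="rzrmzazpkzla" (len 12), cursors c1@2 c2@5, authorship .1..2.......

Answer: rzrmzazpkzla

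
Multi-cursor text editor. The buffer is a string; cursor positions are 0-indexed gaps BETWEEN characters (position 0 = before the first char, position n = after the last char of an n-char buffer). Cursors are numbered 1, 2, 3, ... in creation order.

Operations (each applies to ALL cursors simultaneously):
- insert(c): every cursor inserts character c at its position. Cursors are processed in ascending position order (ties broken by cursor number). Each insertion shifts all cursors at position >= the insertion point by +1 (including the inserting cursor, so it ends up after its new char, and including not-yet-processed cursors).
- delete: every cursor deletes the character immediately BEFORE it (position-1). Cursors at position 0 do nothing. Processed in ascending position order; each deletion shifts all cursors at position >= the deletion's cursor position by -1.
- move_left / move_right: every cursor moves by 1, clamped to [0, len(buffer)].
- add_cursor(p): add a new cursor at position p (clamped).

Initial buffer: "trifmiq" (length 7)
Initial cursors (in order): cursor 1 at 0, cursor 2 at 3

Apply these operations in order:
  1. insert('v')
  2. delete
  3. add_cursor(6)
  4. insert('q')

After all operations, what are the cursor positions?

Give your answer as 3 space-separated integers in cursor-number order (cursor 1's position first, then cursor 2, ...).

After op 1 (insert('v')): buffer="vtrivfmiq" (len 9), cursors c1@1 c2@5, authorship 1...2....
After op 2 (delete): buffer="trifmiq" (len 7), cursors c1@0 c2@3, authorship .......
After op 3 (add_cursor(6)): buffer="trifmiq" (len 7), cursors c1@0 c2@3 c3@6, authorship .......
After op 4 (insert('q')): buffer="qtriqfmiqq" (len 10), cursors c1@1 c2@5 c3@9, authorship 1...2...3.

Answer: 1 5 9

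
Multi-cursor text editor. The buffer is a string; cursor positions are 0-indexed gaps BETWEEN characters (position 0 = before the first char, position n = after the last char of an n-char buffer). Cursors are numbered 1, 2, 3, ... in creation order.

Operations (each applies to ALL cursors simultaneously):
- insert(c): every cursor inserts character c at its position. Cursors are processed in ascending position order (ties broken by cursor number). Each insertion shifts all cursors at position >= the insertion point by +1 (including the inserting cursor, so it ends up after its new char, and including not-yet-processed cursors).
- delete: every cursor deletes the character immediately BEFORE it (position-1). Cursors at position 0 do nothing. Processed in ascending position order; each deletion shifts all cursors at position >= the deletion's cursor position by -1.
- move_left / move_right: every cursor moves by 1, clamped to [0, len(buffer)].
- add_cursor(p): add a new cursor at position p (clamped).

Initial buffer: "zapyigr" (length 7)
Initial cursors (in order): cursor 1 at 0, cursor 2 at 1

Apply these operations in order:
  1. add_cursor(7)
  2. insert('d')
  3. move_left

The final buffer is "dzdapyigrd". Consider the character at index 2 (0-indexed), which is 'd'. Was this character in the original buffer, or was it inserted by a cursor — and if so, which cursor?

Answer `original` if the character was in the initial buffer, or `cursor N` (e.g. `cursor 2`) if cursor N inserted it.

After op 1 (add_cursor(7)): buffer="zapyigr" (len 7), cursors c1@0 c2@1 c3@7, authorship .......
After op 2 (insert('d')): buffer="dzdapyigrd" (len 10), cursors c1@1 c2@3 c3@10, authorship 1.2......3
After op 3 (move_left): buffer="dzdapyigrd" (len 10), cursors c1@0 c2@2 c3@9, authorship 1.2......3
Authorship (.=original, N=cursor N): 1 . 2 . . . . . . 3
Index 2: author = 2

Answer: cursor 2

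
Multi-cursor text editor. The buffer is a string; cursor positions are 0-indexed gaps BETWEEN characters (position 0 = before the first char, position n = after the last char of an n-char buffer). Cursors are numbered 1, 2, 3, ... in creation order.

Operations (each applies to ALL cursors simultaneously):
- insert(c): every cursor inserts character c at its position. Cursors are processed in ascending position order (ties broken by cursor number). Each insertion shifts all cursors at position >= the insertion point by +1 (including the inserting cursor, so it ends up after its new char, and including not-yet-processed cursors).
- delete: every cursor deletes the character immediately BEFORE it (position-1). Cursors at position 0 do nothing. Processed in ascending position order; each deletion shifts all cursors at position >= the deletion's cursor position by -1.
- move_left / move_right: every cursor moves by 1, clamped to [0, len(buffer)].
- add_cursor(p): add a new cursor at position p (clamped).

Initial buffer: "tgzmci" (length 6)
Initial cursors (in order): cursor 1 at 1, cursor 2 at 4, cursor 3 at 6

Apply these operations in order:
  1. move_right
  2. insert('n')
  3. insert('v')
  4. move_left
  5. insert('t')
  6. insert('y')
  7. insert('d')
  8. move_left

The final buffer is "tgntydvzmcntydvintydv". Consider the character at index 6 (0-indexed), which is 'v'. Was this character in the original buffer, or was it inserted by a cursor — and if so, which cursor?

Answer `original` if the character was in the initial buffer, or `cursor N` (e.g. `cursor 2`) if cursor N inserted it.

Answer: cursor 1

Derivation:
After op 1 (move_right): buffer="tgzmci" (len 6), cursors c1@2 c2@5 c3@6, authorship ......
After op 2 (insert('n')): buffer="tgnzmcnin" (len 9), cursors c1@3 c2@7 c3@9, authorship ..1...2.3
After op 3 (insert('v')): buffer="tgnvzmcnvinv" (len 12), cursors c1@4 c2@9 c3@12, authorship ..11...22.33
After op 4 (move_left): buffer="tgnvzmcnvinv" (len 12), cursors c1@3 c2@8 c3@11, authorship ..11...22.33
After op 5 (insert('t')): buffer="tgntvzmcntvintv" (len 15), cursors c1@4 c2@10 c3@14, authorship ..111...222.333
After op 6 (insert('y')): buffer="tgntyvzmcntyvintyv" (len 18), cursors c1@5 c2@12 c3@17, authorship ..1111...2222.3333
After op 7 (insert('d')): buffer="tgntydvzmcntydvintydv" (len 21), cursors c1@6 c2@14 c3@20, authorship ..11111...22222.33333
After op 8 (move_left): buffer="tgntydvzmcntydvintydv" (len 21), cursors c1@5 c2@13 c3@19, authorship ..11111...22222.33333
Authorship (.=original, N=cursor N): . . 1 1 1 1 1 . . . 2 2 2 2 2 . 3 3 3 3 3
Index 6: author = 1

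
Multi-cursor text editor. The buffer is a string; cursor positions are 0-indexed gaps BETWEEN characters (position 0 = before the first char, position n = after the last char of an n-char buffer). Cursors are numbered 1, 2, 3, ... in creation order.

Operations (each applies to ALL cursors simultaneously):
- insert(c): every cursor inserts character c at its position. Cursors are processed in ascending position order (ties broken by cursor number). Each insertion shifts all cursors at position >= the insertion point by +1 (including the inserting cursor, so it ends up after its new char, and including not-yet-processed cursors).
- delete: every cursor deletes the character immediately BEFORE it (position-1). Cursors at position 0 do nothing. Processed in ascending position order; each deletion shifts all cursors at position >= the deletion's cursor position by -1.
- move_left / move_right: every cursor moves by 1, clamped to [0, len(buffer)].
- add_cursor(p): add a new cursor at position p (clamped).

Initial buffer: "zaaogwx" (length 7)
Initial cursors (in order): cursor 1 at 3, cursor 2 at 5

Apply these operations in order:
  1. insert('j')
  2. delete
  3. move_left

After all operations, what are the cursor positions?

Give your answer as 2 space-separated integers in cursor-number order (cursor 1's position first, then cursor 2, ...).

Answer: 2 4

Derivation:
After op 1 (insert('j')): buffer="zaajogjwx" (len 9), cursors c1@4 c2@7, authorship ...1..2..
After op 2 (delete): buffer="zaaogwx" (len 7), cursors c1@3 c2@5, authorship .......
After op 3 (move_left): buffer="zaaogwx" (len 7), cursors c1@2 c2@4, authorship .......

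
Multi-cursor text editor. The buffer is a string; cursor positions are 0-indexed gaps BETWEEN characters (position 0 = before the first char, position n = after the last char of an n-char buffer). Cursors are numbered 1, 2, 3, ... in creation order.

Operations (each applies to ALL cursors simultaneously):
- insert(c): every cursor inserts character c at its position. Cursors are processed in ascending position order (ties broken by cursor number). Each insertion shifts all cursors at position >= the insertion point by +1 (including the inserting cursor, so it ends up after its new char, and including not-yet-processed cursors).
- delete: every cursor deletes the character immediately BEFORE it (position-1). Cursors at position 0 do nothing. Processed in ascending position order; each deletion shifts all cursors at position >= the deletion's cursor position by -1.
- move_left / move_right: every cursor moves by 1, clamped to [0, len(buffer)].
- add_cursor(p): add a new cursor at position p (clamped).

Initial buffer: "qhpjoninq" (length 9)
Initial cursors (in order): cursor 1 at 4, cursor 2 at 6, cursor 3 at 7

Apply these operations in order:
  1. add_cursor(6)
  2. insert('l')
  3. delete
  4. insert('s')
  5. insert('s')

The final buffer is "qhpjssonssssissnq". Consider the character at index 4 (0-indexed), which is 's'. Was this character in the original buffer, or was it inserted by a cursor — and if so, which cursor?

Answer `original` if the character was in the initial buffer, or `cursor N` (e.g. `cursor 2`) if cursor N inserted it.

Answer: cursor 1

Derivation:
After op 1 (add_cursor(6)): buffer="qhpjoninq" (len 9), cursors c1@4 c2@6 c4@6 c3@7, authorship .........
After op 2 (insert('l')): buffer="qhpjlonllilnq" (len 13), cursors c1@5 c2@9 c4@9 c3@11, authorship ....1..24.3..
After op 3 (delete): buffer="qhpjoninq" (len 9), cursors c1@4 c2@6 c4@6 c3@7, authorship .........
After op 4 (insert('s')): buffer="qhpjsonssisnq" (len 13), cursors c1@5 c2@9 c4@9 c3@11, authorship ....1..24.3..
After op 5 (insert('s')): buffer="qhpjssonssssissnq" (len 17), cursors c1@6 c2@12 c4@12 c3@15, authorship ....11..2424.33..
Authorship (.=original, N=cursor N): . . . . 1 1 . . 2 4 2 4 . 3 3 . .
Index 4: author = 1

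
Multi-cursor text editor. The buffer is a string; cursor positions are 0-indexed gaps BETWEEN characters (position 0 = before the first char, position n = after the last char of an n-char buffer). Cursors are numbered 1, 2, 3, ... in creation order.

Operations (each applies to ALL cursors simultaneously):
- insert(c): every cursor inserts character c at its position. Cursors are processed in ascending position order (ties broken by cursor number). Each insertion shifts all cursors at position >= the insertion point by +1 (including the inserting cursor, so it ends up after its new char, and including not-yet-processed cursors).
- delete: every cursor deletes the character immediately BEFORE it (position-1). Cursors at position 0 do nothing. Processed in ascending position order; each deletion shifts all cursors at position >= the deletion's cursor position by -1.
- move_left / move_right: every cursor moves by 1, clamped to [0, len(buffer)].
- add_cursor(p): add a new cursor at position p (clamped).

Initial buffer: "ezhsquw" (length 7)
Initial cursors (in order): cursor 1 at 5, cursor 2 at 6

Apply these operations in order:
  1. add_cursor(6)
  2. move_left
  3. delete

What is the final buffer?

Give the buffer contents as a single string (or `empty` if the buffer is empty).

Answer: ezuw

Derivation:
After op 1 (add_cursor(6)): buffer="ezhsquw" (len 7), cursors c1@5 c2@6 c3@6, authorship .......
After op 2 (move_left): buffer="ezhsquw" (len 7), cursors c1@4 c2@5 c3@5, authorship .......
After op 3 (delete): buffer="ezuw" (len 4), cursors c1@2 c2@2 c3@2, authorship ....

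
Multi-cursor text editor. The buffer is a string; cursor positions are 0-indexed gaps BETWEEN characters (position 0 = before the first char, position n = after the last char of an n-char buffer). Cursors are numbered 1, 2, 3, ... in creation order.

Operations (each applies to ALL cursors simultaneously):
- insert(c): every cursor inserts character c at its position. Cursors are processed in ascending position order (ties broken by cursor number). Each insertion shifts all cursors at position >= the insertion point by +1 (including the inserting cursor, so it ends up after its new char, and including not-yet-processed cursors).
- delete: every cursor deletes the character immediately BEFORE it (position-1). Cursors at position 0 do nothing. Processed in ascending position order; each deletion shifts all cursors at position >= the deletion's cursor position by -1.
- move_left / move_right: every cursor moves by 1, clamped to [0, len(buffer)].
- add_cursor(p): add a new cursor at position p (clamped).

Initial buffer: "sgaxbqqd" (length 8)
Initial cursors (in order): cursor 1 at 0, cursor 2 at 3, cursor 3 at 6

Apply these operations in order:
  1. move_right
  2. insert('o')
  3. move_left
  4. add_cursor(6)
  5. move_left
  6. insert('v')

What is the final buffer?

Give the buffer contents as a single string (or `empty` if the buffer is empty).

After op 1 (move_right): buffer="sgaxbqqd" (len 8), cursors c1@1 c2@4 c3@7, authorship ........
After op 2 (insert('o')): buffer="sogaxobqqod" (len 11), cursors c1@2 c2@6 c3@10, authorship .1...2...3.
After op 3 (move_left): buffer="sogaxobqqod" (len 11), cursors c1@1 c2@5 c3@9, authorship .1...2...3.
After op 4 (add_cursor(6)): buffer="sogaxobqqod" (len 11), cursors c1@1 c2@5 c4@6 c3@9, authorship .1...2...3.
After op 5 (move_left): buffer="sogaxobqqod" (len 11), cursors c1@0 c2@4 c4@5 c3@8, authorship .1...2...3.
After op 6 (insert('v')): buffer="vsogavxvobqvqod" (len 15), cursors c1@1 c2@6 c4@8 c3@12, authorship 1.1..2.42..3.3.

Answer: vsogavxvobqvqod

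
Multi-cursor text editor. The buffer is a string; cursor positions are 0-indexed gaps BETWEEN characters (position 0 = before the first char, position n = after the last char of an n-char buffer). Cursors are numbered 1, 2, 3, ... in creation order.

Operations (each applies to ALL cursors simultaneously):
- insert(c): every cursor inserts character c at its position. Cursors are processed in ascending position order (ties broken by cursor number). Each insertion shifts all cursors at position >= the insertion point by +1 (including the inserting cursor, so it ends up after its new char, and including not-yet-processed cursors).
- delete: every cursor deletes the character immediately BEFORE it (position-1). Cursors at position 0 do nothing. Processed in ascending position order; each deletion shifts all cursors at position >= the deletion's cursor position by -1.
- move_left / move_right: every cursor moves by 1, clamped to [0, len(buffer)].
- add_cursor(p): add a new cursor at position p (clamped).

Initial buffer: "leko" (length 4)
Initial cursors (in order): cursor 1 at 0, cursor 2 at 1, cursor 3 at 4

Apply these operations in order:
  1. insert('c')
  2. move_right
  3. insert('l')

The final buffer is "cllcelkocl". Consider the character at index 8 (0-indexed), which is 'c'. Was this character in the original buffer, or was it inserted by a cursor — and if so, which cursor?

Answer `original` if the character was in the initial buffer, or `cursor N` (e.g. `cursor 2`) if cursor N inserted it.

Answer: cursor 3

Derivation:
After op 1 (insert('c')): buffer="clcekoc" (len 7), cursors c1@1 c2@3 c3@7, authorship 1.2...3
After op 2 (move_right): buffer="clcekoc" (len 7), cursors c1@2 c2@4 c3@7, authorship 1.2...3
After op 3 (insert('l')): buffer="cllcelkocl" (len 10), cursors c1@3 c2@6 c3@10, authorship 1.12.2..33
Authorship (.=original, N=cursor N): 1 . 1 2 . 2 . . 3 3
Index 8: author = 3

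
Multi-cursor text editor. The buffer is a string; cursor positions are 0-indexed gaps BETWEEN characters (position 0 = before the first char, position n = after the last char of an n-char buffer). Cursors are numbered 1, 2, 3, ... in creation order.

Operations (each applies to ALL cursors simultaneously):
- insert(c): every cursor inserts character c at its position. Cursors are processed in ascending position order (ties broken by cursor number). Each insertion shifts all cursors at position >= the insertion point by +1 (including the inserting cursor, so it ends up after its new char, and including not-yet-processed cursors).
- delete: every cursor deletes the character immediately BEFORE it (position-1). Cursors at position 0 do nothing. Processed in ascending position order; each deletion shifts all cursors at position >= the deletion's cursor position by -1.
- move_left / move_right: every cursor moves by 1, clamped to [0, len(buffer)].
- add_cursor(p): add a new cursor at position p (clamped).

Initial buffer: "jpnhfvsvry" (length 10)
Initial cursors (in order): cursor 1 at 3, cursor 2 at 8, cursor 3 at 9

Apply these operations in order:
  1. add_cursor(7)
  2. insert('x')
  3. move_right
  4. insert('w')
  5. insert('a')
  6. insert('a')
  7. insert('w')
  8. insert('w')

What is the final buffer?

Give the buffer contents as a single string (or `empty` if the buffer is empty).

Answer: jpnxhwaawwfvsxvwaawwxrwaawwxywaaww

Derivation:
After op 1 (add_cursor(7)): buffer="jpnhfvsvry" (len 10), cursors c1@3 c4@7 c2@8 c3@9, authorship ..........
After op 2 (insert('x')): buffer="jpnxhfvsxvxrxy" (len 14), cursors c1@4 c4@9 c2@11 c3@13, authorship ...1....4.2.3.
After op 3 (move_right): buffer="jpnxhfvsxvxrxy" (len 14), cursors c1@5 c4@10 c2@12 c3@14, authorship ...1....4.2.3.
After op 4 (insert('w')): buffer="jpnxhwfvsxvwxrwxyw" (len 18), cursors c1@6 c4@12 c2@15 c3@18, authorship ...1.1...4.42.23.3
After op 5 (insert('a')): buffer="jpnxhwafvsxvwaxrwaxywa" (len 22), cursors c1@7 c4@14 c2@18 c3@22, authorship ...1.11...4.442.223.33
After op 6 (insert('a')): buffer="jpnxhwaafvsxvwaaxrwaaxywaa" (len 26), cursors c1@8 c4@16 c2@21 c3@26, authorship ...1.111...4.4442.2223.333
After op 7 (insert('w')): buffer="jpnxhwaawfvsxvwaawxrwaawxywaaw" (len 30), cursors c1@9 c4@18 c2@24 c3@30, authorship ...1.1111...4.44442.22223.3333
After op 8 (insert('w')): buffer="jpnxhwaawwfvsxvwaawwxrwaawwxywaaww" (len 34), cursors c1@10 c4@20 c2@27 c3@34, authorship ...1.11111...4.444442.222223.33333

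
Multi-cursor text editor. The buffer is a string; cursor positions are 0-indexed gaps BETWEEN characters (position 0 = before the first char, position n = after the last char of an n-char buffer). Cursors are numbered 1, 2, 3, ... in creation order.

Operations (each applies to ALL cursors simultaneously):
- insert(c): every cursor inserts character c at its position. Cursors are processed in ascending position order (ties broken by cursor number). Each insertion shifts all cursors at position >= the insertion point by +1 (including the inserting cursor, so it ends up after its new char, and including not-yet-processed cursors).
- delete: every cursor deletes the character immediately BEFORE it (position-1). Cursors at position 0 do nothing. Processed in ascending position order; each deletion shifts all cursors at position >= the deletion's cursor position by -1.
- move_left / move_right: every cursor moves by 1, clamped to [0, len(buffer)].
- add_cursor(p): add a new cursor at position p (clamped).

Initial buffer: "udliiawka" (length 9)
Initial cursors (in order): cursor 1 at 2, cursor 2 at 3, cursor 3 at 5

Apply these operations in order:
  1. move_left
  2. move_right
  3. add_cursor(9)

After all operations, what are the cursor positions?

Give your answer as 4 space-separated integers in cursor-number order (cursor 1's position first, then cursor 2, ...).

Answer: 2 3 5 9

Derivation:
After op 1 (move_left): buffer="udliiawka" (len 9), cursors c1@1 c2@2 c3@4, authorship .........
After op 2 (move_right): buffer="udliiawka" (len 9), cursors c1@2 c2@3 c3@5, authorship .........
After op 3 (add_cursor(9)): buffer="udliiawka" (len 9), cursors c1@2 c2@3 c3@5 c4@9, authorship .........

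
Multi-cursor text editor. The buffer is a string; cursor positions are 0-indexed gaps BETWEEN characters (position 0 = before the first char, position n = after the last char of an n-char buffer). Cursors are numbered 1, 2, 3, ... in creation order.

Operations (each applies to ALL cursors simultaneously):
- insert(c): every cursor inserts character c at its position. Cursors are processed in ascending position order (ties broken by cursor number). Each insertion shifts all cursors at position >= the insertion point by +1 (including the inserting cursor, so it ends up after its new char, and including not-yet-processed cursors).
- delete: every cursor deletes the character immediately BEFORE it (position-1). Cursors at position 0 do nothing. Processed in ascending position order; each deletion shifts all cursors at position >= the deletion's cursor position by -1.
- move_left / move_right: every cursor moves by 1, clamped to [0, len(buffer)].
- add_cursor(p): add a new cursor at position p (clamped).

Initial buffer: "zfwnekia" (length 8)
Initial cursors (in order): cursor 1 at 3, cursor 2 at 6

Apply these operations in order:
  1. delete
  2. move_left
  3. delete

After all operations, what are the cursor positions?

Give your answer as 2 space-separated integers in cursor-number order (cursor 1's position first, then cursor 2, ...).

Answer: 0 1

Derivation:
After op 1 (delete): buffer="zfneia" (len 6), cursors c1@2 c2@4, authorship ......
After op 2 (move_left): buffer="zfneia" (len 6), cursors c1@1 c2@3, authorship ......
After op 3 (delete): buffer="feia" (len 4), cursors c1@0 c2@1, authorship ....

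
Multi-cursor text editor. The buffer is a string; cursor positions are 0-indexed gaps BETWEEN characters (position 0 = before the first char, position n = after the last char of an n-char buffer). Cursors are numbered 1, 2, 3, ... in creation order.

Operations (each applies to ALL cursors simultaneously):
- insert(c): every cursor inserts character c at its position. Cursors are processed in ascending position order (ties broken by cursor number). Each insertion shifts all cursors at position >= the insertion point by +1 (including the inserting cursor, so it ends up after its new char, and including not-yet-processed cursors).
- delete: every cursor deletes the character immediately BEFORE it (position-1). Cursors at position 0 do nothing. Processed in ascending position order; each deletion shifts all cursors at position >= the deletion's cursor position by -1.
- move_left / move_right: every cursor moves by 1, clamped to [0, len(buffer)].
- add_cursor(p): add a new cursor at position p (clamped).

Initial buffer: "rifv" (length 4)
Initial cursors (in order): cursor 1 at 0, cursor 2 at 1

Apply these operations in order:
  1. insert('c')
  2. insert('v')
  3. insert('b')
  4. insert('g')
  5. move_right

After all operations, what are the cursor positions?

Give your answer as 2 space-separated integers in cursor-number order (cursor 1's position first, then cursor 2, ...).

Answer: 5 10

Derivation:
After op 1 (insert('c')): buffer="crcifv" (len 6), cursors c1@1 c2@3, authorship 1.2...
After op 2 (insert('v')): buffer="cvrcvifv" (len 8), cursors c1@2 c2@5, authorship 11.22...
After op 3 (insert('b')): buffer="cvbrcvbifv" (len 10), cursors c1@3 c2@7, authorship 111.222...
After op 4 (insert('g')): buffer="cvbgrcvbgifv" (len 12), cursors c1@4 c2@9, authorship 1111.2222...
After op 5 (move_right): buffer="cvbgrcvbgifv" (len 12), cursors c1@5 c2@10, authorship 1111.2222...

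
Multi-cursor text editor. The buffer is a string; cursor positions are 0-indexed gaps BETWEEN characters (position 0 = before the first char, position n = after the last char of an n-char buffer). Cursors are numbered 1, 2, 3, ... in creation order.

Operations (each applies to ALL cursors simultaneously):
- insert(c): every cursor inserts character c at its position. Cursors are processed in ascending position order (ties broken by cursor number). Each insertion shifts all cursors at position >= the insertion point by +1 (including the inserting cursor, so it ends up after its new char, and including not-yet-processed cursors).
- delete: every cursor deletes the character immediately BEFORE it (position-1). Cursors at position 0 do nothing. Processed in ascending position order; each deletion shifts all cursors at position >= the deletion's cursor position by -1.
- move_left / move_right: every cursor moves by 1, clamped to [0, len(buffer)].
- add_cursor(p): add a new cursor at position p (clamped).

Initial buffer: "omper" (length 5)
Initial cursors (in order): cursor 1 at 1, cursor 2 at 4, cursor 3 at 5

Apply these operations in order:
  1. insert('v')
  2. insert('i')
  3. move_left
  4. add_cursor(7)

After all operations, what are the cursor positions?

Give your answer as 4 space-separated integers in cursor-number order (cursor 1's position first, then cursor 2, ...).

After op 1 (insert('v')): buffer="ovmpevrv" (len 8), cursors c1@2 c2@6 c3@8, authorship .1...2.3
After op 2 (insert('i')): buffer="ovimpevirvi" (len 11), cursors c1@3 c2@8 c3@11, authorship .11...22.33
After op 3 (move_left): buffer="ovimpevirvi" (len 11), cursors c1@2 c2@7 c3@10, authorship .11...22.33
After op 4 (add_cursor(7)): buffer="ovimpevirvi" (len 11), cursors c1@2 c2@7 c4@7 c3@10, authorship .11...22.33

Answer: 2 7 10 7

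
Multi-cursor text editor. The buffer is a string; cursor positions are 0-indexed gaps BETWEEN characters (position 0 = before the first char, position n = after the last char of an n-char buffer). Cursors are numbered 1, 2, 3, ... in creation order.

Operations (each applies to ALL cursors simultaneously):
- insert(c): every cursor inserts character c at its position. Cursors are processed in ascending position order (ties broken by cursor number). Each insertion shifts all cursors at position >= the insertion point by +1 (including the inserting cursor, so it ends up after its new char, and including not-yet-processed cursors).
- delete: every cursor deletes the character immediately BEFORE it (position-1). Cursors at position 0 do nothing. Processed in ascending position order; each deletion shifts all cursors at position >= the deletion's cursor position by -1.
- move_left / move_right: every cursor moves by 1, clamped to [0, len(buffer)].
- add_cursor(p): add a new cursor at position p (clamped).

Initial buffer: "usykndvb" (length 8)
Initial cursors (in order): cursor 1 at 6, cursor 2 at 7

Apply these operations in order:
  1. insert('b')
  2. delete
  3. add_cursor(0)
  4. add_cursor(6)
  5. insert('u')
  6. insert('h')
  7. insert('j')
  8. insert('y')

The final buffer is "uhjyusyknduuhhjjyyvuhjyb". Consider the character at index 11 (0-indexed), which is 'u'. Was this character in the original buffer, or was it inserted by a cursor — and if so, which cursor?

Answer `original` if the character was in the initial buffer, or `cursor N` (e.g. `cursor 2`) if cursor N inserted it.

After op 1 (insert('b')): buffer="usykndbvbb" (len 10), cursors c1@7 c2@9, authorship ......1.2.
After op 2 (delete): buffer="usykndvb" (len 8), cursors c1@6 c2@7, authorship ........
After op 3 (add_cursor(0)): buffer="usykndvb" (len 8), cursors c3@0 c1@6 c2@7, authorship ........
After op 4 (add_cursor(6)): buffer="usykndvb" (len 8), cursors c3@0 c1@6 c4@6 c2@7, authorship ........
After op 5 (insert('u')): buffer="uusyknduuvub" (len 12), cursors c3@1 c1@9 c4@9 c2@11, authorship 3......14.2.
After op 6 (insert('h')): buffer="uhusyknduuhhvuhb" (len 16), cursors c3@2 c1@12 c4@12 c2@15, authorship 33......1414.22.
After op 7 (insert('j')): buffer="uhjusyknduuhhjjvuhjb" (len 20), cursors c3@3 c1@15 c4@15 c2@19, authorship 333......141414.222.
After op 8 (insert('y')): buffer="uhjyusyknduuhhjjyyvuhjyb" (len 24), cursors c3@4 c1@18 c4@18 c2@23, authorship 3333......14141414.2222.
Authorship (.=original, N=cursor N): 3 3 3 3 . . . . . . 1 4 1 4 1 4 1 4 . 2 2 2 2 .
Index 11: author = 4

Answer: cursor 4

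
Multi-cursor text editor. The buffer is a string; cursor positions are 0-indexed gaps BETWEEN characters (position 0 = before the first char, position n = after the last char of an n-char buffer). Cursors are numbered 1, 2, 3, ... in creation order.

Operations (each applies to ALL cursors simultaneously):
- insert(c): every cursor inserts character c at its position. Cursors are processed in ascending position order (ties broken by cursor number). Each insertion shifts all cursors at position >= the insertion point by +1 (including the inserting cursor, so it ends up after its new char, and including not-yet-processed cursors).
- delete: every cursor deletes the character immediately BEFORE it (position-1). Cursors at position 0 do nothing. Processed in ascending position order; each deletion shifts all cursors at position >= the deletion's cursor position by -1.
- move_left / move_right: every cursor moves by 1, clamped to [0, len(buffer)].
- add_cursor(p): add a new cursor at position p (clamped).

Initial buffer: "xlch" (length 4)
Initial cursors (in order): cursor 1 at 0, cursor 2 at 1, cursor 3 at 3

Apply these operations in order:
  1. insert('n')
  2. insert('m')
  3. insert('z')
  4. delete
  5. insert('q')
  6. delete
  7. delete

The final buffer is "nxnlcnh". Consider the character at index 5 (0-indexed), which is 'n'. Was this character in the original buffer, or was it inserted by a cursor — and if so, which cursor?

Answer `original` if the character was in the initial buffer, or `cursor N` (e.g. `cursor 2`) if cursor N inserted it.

After op 1 (insert('n')): buffer="nxnlcnh" (len 7), cursors c1@1 c2@3 c3@6, authorship 1.2..3.
After op 2 (insert('m')): buffer="nmxnmlcnmh" (len 10), cursors c1@2 c2@5 c3@9, authorship 11.22..33.
After op 3 (insert('z')): buffer="nmzxnmzlcnmzh" (len 13), cursors c1@3 c2@7 c3@12, authorship 111.222..333.
After op 4 (delete): buffer="nmxnmlcnmh" (len 10), cursors c1@2 c2@5 c3@9, authorship 11.22..33.
After op 5 (insert('q')): buffer="nmqxnmqlcnmqh" (len 13), cursors c1@3 c2@7 c3@12, authorship 111.222..333.
After op 6 (delete): buffer="nmxnmlcnmh" (len 10), cursors c1@2 c2@5 c3@9, authorship 11.22..33.
After op 7 (delete): buffer="nxnlcnh" (len 7), cursors c1@1 c2@3 c3@6, authorship 1.2..3.
Authorship (.=original, N=cursor N): 1 . 2 . . 3 .
Index 5: author = 3

Answer: cursor 3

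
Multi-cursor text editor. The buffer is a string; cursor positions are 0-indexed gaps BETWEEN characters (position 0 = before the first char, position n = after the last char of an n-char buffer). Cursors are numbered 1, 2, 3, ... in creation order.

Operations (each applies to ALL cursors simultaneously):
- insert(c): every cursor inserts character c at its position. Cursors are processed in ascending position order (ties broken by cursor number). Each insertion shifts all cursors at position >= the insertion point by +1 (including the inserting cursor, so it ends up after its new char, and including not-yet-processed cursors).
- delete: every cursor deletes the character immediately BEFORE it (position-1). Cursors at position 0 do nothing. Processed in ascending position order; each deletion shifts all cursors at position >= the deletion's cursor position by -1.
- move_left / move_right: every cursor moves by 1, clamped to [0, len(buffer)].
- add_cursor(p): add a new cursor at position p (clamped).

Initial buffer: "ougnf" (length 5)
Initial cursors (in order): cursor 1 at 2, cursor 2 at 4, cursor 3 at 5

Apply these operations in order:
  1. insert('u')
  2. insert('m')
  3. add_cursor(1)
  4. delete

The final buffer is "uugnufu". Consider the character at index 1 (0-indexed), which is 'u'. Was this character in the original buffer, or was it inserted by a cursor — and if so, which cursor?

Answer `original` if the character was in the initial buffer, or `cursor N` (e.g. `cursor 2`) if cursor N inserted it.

Answer: cursor 1

Derivation:
After op 1 (insert('u')): buffer="ouugnufu" (len 8), cursors c1@3 c2@6 c3@8, authorship ..1..2.3
After op 2 (insert('m')): buffer="ouumgnumfum" (len 11), cursors c1@4 c2@8 c3@11, authorship ..11..22.33
After op 3 (add_cursor(1)): buffer="ouumgnumfum" (len 11), cursors c4@1 c1@4 c2@8 c3@11, authorship ..11..22.33
After op 4 (delete): buffer="uugnufu" (len 7), cursors c4@0 c1@2 c2@5 c3@7, authorship .1..2.3
Authorship (.=original, N=cursor N): . 1 . . 2 . 3
Index 1: author = 1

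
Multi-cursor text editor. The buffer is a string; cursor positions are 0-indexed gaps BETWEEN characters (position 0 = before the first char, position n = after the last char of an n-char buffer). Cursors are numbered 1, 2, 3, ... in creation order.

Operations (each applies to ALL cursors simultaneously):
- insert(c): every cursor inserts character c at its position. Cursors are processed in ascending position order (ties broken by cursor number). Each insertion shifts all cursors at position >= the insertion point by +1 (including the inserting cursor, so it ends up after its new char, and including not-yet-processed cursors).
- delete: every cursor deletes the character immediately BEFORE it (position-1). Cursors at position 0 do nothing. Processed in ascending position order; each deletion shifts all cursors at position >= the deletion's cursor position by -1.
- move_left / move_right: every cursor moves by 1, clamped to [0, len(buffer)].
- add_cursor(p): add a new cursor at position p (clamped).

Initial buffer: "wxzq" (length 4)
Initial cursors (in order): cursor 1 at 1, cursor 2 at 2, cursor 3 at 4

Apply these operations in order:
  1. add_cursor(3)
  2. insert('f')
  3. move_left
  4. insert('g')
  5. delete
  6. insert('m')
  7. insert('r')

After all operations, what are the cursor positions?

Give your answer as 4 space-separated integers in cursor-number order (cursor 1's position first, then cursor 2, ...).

After op 1 (add_cursor(3)): buffer="wxzq" (len 4), cursors c1@1 c2@2 c4@3 c3@4, authorship ....
After op 2 (insert('f')): buffer="wfxfzfqf" (len 8), cursors c1@2 c2@4 c4@6 c3@8, authorship .1.2.4.3
After op 3 (move_left): buffer="wfxfzfqf" (len 8), cursors c1@1 c2@3 c4@5 c3@7, authorship .1.2.4.3
After op 4 (insert('g')): buffer="wgfxgfzgfqgf" (len 12), cursors c1@2 c2@5 c4@8 c3@11, authorship .11.22.44.33
After op 5 (delete): buffer="wfxfzfqf" (len 8), cursors c1@1 c2@3 c4@5 c3@7, authorship .1.2.4.3
After op 6 (insert('m')): buffer="wmfxmfzmfqmf" (len 12), cursors c1@2 c2@5 c4@8 c3@11, authorship .11.22.44.33
After op 7 (insert('r')): buffer="wmrfxmrfzmrfqmrf" (len 16), cursors c1@3 c2@7 c4@11 c3@15, authorship .111.222.444.333

Answer: 3 7 15 11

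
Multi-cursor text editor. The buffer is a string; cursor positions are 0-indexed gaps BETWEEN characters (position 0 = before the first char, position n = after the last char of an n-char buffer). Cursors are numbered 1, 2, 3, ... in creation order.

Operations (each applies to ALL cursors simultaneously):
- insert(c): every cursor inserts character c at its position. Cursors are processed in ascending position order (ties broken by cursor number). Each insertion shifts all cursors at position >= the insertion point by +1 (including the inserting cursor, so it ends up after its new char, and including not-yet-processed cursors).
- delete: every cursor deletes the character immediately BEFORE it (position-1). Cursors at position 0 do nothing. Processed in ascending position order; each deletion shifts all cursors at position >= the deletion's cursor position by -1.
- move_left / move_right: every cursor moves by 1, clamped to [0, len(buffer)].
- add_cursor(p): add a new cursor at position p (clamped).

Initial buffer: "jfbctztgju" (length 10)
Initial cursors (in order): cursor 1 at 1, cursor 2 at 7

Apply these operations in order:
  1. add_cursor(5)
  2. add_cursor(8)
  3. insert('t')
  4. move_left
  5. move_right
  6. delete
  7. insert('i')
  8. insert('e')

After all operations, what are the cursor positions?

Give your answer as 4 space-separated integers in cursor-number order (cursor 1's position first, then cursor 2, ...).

After op 1 (add_cursor(5)): buffer="jfbctztgju" (len 10), cursors c1@1 c3@5 c2@7, authorship ..........
After op 2 (add_cursor(8)): buffer="jfbctztgju" (len 10), cursors c1@1 c3@5 c2@7 c4@8, authorship ..........
After op 3 (insert('t')): buffer="jtfbcttzttgtju" (len 14), cursors c1@2 c3@7 c2@10 c4@12, authorship .1....3..2.4..
After op 4 (move_left): buffer="jtfbcttzttgtju" (len 14), cursors c1@1 c3@6 c2@9 c4@11, authorship .1....3..2.4..
After op 5 (move_right): buffer="jtfbcttzttgtju" (len 14), cursors c1@2 c3@7 c2@10 c4@12, authorship .1....3..2.4..
After op 6 (delete): buffer="jfbctztgju" (len 10), cursors c1@1 c3@5 c2@7 c4@8, authorship ..........
After op 7 (insert('i')): buffer="jifbctiztigiju" (len 14), cursors c1@2 c3@7 c2@10 c4@12, authorship .1....3..2.4..
After op 8 (insert('e')): buffer="jiefbctieztiegieju" (len 18), cursors c1@3 c3@9 c2@13 c4@16, authorship .11....33..22.44..

Answer: 3 13 9 16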